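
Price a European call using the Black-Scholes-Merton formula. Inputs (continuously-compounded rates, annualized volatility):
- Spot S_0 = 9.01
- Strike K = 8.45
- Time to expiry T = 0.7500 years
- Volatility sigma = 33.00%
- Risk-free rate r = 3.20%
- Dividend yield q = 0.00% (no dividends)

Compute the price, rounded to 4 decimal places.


d1 = (ln(S/K) + (r - q + 0.5*sigma^2) * T) / (sigma * sqrt(T)) = 0.45140439
d2 = d1 - sigma * sqrt(T) = 0.16561600
exp(-rT) = 0.97628571; exp(-qT) = 1.00000000
C = S_0 * exp(-qT) * N(d1) - K * exp(-rT) * N(d2)
N(d1) = 0.67415094; N(d2) = 0.56577042
C = 9.0100 * 1.00000000 * 0.67415094 - 8.4500 * 0.97628571 * 0.56577042 = 1.4067

Answer: Price = 1.4067


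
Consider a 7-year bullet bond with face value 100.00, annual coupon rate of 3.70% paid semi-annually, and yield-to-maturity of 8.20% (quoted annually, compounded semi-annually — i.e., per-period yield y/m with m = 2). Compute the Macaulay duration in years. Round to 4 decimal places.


Coupon per period c = face * coupon_rate / m = 1.850000
Periods per year m = 2; per-period yield y/m = 0.041000
Number of cashflows N = 14
Cashflows (t years, CF_t, discount factor 1/(1+y/m)^(m*t), PV):
  t = 0.5000: CF_t = 1.850000, DF = 0.960615, PV = 1.777137
  t = 1.0000: CF_t = 1.850000, DF = 0.922781, PV = 1.707144
  t = 1.5000: CF_t = 1.850000, DF = 0.886437, PV = 1.639908
  t = 2.0000: CF_t = 1.850000, DF = 0.851524, PV = 1.575320
  t = 2.5000: CF_t = 1.850000, DF = 0.817987, PV = 1.513276
  t = 3.0000: CF_t = 1.850000, DF = 0.785770, PV = 1.453675
  t = 3.5000: CF_t = 1.850000, DF = 0.754823, PV = 1.396422
  t = 4.0000: CF_t = 1.850000, DF = 0.725094, PV = 1.341423
  t = 4.5000: CF_t = 1.850000, DF = 0.696536, PV = 1.288591
  t = 5.0000: CF_t = 1.850000, DF = 0.669103, PV = 1.237840
  t = 5.5000: CF_t = 1.850000, DF = 0.642750, PV = 1.189087
  t = 6.0000: CF_t = 1.850000, DF = 0.617435, PV = 1.142255
  t = 6.5000: CF_t = 1.850000, DF = 0.593117, PV = 1.097267
  t = 7.0000: CF_t = 101.850000, DF = 0.569757, PV = 58.029766
Price P = sum_t PV_t = 76.389112
Macaulay numerator sum_t t * PV_t:
  t * PV_t at t = 0.5000: 0.888569
  t * PV_t at t = 1.0000: 1.707144
  t * PV_t at t = 1.5000: 2.459862
  t * PV_t at t = 2.0000: 3.150640
  t * PV_t at t = 2.5000: 3.783189
  t * PV_t at t = 3.0000: 4.361025
  t * PV_t at t = 3.5000: 4.887476
  t * PV_t at t = 4.0000: 5.365694
  t * PV_t at t = 4.5000: 5.798660
  t * PV_t at t = 5.0000: 6.189199
  t * PV_t at t = 5.5000: 6.539980
  t * PV_t at t = 6.0000: 6.853529
  t * PV_t at t = 6.5000: 7.132234
  t * PV_t at t = 7.0000: 406.208363
Macaulay duration D = (sum_t t * PV_t) / P = 465.325565 / 76.389112 = 6.091517

Answer: Macaulay duration = 6.0915 years


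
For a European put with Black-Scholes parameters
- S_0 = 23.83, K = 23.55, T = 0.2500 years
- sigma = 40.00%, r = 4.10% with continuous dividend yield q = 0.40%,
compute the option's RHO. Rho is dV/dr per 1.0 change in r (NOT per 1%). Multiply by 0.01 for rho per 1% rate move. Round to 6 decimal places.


Answer: Rho = -2.901299

Derivation:
d1 = 0.2053473532; d2 = 0.0053473532
phi(d1) = 0.3906191241; exp(-qT) = 0.9990004998; exp(-rT) = 0.9898023522
N(-d2) = 0.4978667249
Rho = -K*T*exp(-rT)*N(-d2) = -23.5500 * 0.2500 * 0.9898023522 * 0.4978667249 = -2.901299


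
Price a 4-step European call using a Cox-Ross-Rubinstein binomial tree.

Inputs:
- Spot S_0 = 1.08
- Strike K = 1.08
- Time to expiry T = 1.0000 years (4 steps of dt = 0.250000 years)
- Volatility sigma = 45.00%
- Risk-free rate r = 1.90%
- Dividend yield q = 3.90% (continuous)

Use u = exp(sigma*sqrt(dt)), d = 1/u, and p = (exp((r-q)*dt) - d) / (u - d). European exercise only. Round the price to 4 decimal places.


dt = T/N = 0.250000
u = exp(sigma*sqrt(dt)) = 1.252323; d = 1/u = 0.798516
p = (exp((r-q)*dt) - d) / (u - d) = 0.432996
Discount per step: exp(-r*dt) = 0.995261
Stock lattice S(k, i) with i counting down-moves:
  k=0: S(0,0) = 1.0800
  k=1: S(1,0) = 1.3525; S(1,1) = 0.8624
  k=2: S(2,0) = 1.6938; S(2,1) = 1.0800; S(2,2) = 0.6886
  k=3: S(3,0) = 2.1212; S(3,1) = 1.3525; S(3,2) = 0.8624; S(3,3) = 0.5499
  k=4: S(4,0) = 2.6564; S(4,1) = 1.6938; S(4,2) = 1.0800; S(4,3) = 0.6886; S(4,4) = 0.4391
Terminal payoffs V(N, i) = max(S_T - K, 0):
  V(4,0) = 1.576371; V(4,1) = 0.613777; V(4,2) = 0.000000; V(4,3) = 0.000000; V(4,4) = 0.000000
Backward induction: V(k, i) = exp(-r*dt) * [p * V(k+1, i) + (1-p) * V(k+1, i+1)].
  V(3,0) = exp(-r*dt) * [p*1.576371 + (1-p)*0.613777] = 1.025693
  V(3,1) = exp(-r*dt) * [p*0.613777 + (1-p)*0.000000] = 0.264503
  V(3,2) = exp(-r*dt) * [p*0.000000 + (1-p)*0.000000] = 0.000000
  V(3,3) = exp(-r*dt) * [p*0.000000 + (1-p)*0.000000] = 0.000000
  V(2,0) = exp(-r*dt) * [p*1.025693 + (1-p)*0.264503] = 0.591280
  V(2,1) = exp(-r*dt) * [p*0.264503 + (1-p)*0.000000] = 0.113986
  V(2,2) = exp(-r*dt) * [p*0.000000 + (1-p)*0.000000] = 0.000000
  V(1,0) = exp(-r*dt) * [p*0.591280 + (1-p)*0.113986] = 0.319133
  V(1,1) = exp(-r*dt) * [p*0.113986 + (1-p)*0.000000] = 0.049122
  V(0,0) = exp(-r*dt) * [p*0.319133 + (1-p)*0.049122] = 0.165249

Answer: Price = V(0,0) = 0.1652


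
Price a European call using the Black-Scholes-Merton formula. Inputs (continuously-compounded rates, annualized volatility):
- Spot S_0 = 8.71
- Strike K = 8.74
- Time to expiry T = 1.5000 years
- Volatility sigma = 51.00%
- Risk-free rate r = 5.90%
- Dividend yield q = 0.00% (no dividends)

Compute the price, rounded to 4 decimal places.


d1 = (ln(S/K) + (r - q + 0.5*sigma^2) * T) / (sigma * sqrt(T)) = 0.44849133
d2 = d1 - sigma * sqrt(T) = -0.17612856
exp(-rT) = 0.91530311; exp(-qT) = 1.00000000
C = S_0 * exp(-qT) * N(d1) - K * exp(-rT) * N(d2)
N(d1) = 0.67310068; N(d2) = 0.43009647
C = 8.7100 * 1.00000000 * 0.67310068 - 8.7400 * 0.91530311 * 0.43009647 = 2.4220

Answer: Price = 2.4220


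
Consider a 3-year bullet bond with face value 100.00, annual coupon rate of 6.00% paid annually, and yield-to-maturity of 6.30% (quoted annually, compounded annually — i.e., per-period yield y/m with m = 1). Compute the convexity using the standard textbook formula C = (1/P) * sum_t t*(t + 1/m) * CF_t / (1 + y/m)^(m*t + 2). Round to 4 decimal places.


Coupon per period c = face * coupon_rate / m = 6.000000
Periods per year m = 1; per-period yield y/m = 0.063000
Number of cashflows N = 3
Cashflows (t years, CF_t, discount factor 1/(1+y/m)^(m*t), PV):
  t = 1.0000: CF_t = 6.000000, DF = 0.940734, PV = 5.644403
  t = 2.0000: CF_t = 6.000000, DF = 0.884980, PV = 5.309880
  t = 3.0000: CF_t = 106.000000, DF = 0.832531, PV = 88.248244
Price P = sum_t PV_t = 99.202527
Convexity numerator sum_t t*(t + 1/m) * CF_t / (1+y/m)^(m*t + 2):
  t = 1.0000: term = 9.990367
  t = 2.0000: term = 28.194828
  t = 3.0000: term = 937.175202
Convexity = (1/P) * sum = 975.360397 / 99.202527 = 9.832012

Answer: Convexity = 9.8320


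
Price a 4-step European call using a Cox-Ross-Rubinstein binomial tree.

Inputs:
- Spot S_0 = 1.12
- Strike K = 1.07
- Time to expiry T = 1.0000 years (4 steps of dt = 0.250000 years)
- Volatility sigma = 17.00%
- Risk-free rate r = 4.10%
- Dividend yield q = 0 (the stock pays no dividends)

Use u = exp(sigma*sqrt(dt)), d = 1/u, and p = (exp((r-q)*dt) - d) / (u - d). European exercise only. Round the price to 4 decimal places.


dt = T/N = 0.250000
u = exp(sigma*sqrt(dt)) = 1.088717; d = 1/u = 0.918512
p = (exp((r-q)*dt) - d) / (u - d) = 0.539294
Discount per step: exp(-r*dt) = 0.989802
Stock lattice S(k, i) with i counting down-moves:
  k=0: S(0,0) = 1.1200
  k=1: S(1,0) = 1.2194; S(1,1) = 1.0287
  k=2: S(2,0) = 1.3275; S(2,1) = 1.1200; S(2,2) = 0.9449
  k=3: S(3,0) = 1.4453; S(3,1) = 1.2194; S(3,2) = 1.0287; S(3,3) = 0.8679
  k=4: S(4,0) = 1.5735; S(4,1) = 1.3275; S(4,2) = 1.1200; S(4,3) = 0.9449; S(4,4) = 0.7972
Terminal payoffs V(N, i) = max(S_T - K, 0):
  V(4,0) = 0.503541; V(4,1) = 0.257541; V(4,2) = 0.050000; V(4,3) = 0.000000; V(4,4) = 0.000000
Backward induction: V(k, i) = exp(-r*dt) * [p * V(k+1, i) + (1-p) * V(k+1, i+1)].
  V(3,0) = exp(-r*dt) * [p*0.503541 + (1-p)*0.257541] = 0.386228
  V(3,1) = exp(-r*dt) * [p*0.257541 + (1-p)*0.050000] = 0.160275
  V(3,2) = exp(-r*dt) * [p*0.050000 + (1-p)*0.000000] = 0.026690
  V(3,3) = exp(-r*dt) * [p*0.000000 + (1-p)*0.000000] = 0.000000
  V(2,0) = exp(-r*dt) * [p*0.386228 + (1-p)*0.160275] = 0.279253
  V(2,1) = exp(-r*dt) * [p*0.160275 + (1-p)*0.026690] = 0.097724
  V(2,2) = exp(-r*dt) * [p*0.026690 + (1-p)*0.000000] = 0.014247
  V(1,0) = exp(-r*dt) * [p*0.279253 + (1-p)*0.097724] = 0.193627
  V(1,1) = exp(-r*dt) * [p*0.097724 + (1-p)*0.014247] = 0.058661
  V(0,0) = exp(-r*dt) * [p*0.193627 + (1-p)*0.058661] = 0.130107

Answer: Price = V(0,0) = 0.1301


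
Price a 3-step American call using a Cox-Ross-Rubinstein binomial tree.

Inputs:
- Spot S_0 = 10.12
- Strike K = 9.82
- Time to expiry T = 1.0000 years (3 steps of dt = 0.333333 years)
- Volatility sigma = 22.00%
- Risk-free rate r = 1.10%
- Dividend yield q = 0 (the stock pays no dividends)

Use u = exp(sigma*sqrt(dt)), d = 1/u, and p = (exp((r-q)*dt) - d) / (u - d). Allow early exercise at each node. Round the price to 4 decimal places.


dt = T/N = 0.333333
u = exp(sigma*sqrt(dt)) = 1.135436; d = 1/u = 0.880719
p = (exp((r-q)*dt) - d) / (u - d) = 0.482710
Discount per step: exp(-r*dt) = 0.996340
Stock lattice S(k, i) with i counting down-moves:
  k=0: S(0,0) = 10.1200
  k=1: S(1,0) = 11.4906; S(1,1) = 8.9129
  k=2: S(2,0) = 13.0469; S(2,1) = 10.1200; S(2,2) = 7.8497
  k=3: S(3,0) = 14.8139; S(3,1) = 11.4906; S(3,2) = 8.9129; S(3,3) = 6.9134
Terminal payoffs V(N, i) = max(S_T - K, 0):
  V(3,0) = 4.993884; V(3,1) = 1.670616; V(3,2) = 0.000000; V(3,3) = 0.000000
Backward induction: V(k, i) = exp(-r*dt) * [p * V(k+1, i) + (1-p) * V(k+1, i+1)]; then take max(V_cont, immediate exercise) for American.
  V(2,0) = exp(-r*dt) * [p*4.993884 + (1-p)*1.670616] = 3.262805; exercise = 3.226864; V(2,0) = max -> 3.262805
  V(2,1) = exp(-r*dt) * [p*1.670616 + (1-p)*0.000000] = 0.803471; exercise = 0.300000; V(2,1) = max -> 0.803471
  V(2,2) = exp(-r*dt) * [p*0.000000 + (1-p)*0.000000] = 0.000000; exercise = 0.000000; V(2,2) = max -> 0.000000
  V(1,0) = exp(-r*dt) * [p*3.262805 + (1-p)*0.803471] = 1.983330; exercise = 1.670616; V(1,0) = max -> 1.983330
  V(1,1) = exp(-r*dt) * [p*0.803471 + (1-p)*0.000000] = 0.386424; exercise = 0.000000; V(1,1) = max -> 0.386424
  V(0,0) = exp(-r*dt) * [p*1.983330 + (1-p)*0.386424] = 1.153031; exercise = 0.300000; V(0,0) = max -> 1.153031

Answer: Price = V(0,0) = 1.1530


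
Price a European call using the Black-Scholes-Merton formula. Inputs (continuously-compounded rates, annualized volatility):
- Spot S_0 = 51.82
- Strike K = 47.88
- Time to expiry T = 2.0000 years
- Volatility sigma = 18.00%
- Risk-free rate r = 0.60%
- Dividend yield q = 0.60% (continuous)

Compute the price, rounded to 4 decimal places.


d1 = (ln(S/K) + (r - q + 0.5*sigma^2) * T) / (sigma * sqrt(T)) = 0.43792810
d2 = d1 - sigma * sqrt(T) = 0.18336966
exp(-rT) = 0.98807171; exp(-qT) = 0.98807171
C = S_0 * exp(-qT) * N(d1) - K * exp(-rT) * N(d2)
N(d1) = 0.66928080; N(d2) = 0.57274601
C = 51.8200 * 0.98807171 * 0.66928080 - 47.8800 * 0.98807171 * 0.57274601 = 7.1725

Answer: Price = 7.1725


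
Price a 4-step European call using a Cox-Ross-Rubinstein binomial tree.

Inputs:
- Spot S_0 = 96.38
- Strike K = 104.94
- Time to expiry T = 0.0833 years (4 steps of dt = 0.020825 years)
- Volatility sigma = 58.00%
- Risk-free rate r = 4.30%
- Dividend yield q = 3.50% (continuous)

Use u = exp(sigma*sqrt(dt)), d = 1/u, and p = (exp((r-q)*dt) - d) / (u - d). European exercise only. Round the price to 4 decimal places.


Answer: Price = V(0,0) = 3.6398

Derivation:
dt = T/N = 0.020825
u = exp(sigma*sqrt(dt)) = 1.087302; d = 1/u = 0.919708
p = (exp((r-q)*dt) - d) / (u - d) = 0.480082
Discount per step: exp(-r*dt) = 0.999105
Stock lattice S(k, i) with i counting down-moves:
  k=0: S(0,0) = 96.3800
  k=1: S(1,0) = 104.7941; S(1,1) = 88.6415
  k=2: S(2,0) = 113.9428; S(2,1) = 96.3800; S(2,2) = 81.5243
  k=3: S(3,0) = 123.8902; S(3,1) = 104.7941; S(3,2) = 88.6415; S(3,3) = 74.9785
  k=4: S(4,0) = 134.7060; S(4,1) = 113.9428; S(4,2) = 96.3800; S(4,3) = 81.5243; S(4,4) = 68.9583
Terminal payoffs V(N, i) = max(S_T - K, 0):
  V(4,0) = 29.766035; V(4,1) = 9.002826; V(4,2) = 0.000000; V(4,3) = 0.000000; V(4,4) = 0.000000
Backward induction: V(k, i) = exp(-r*dt) * [p * V(k+1, i) + (1-p) * V(k+1, i+1)].
  V(3,0) = exp(-r*dt) * [p*29.766035 + (1-p)*9.002826] = 18.953881
  V(3,1) = exp(-r*dt) * [p*9.002826 + (1-p)*0.000000] = 4.318223
  V(3,2) = exp(-r*dt) * [p*0.000000 + (1-p)*0.000000] = 0.000000
  V(3,3) = exp(-r*dt) * [p*0.000000 + (1-p)*0.000000] = 0.000000
  V(2,0) = exp(-r*dt) * [p*18.953881 + (1-p)*4.318223] = 11.334379
  V(2,1) = exp(-r*dt) * [p*4.318223 + (1-p)*0.000000] = 2.071244
  V(2,2) = exp(-r*dt) * [p*0.000000 + (1-p)*0.000000] = 0.000000
  V(1,0) = exp(-r*dt) * [p*11.334379 + (1-p)*2.071244] = 6.512470
  V(1,1) = exp(-r*dt) * [p*2.071244 + (1-p)*0.000000] = 0.993476
  V(0,0) = exp(-r*dt) * [p*6.512470 + (1-p)*0.993476] = 3.639783


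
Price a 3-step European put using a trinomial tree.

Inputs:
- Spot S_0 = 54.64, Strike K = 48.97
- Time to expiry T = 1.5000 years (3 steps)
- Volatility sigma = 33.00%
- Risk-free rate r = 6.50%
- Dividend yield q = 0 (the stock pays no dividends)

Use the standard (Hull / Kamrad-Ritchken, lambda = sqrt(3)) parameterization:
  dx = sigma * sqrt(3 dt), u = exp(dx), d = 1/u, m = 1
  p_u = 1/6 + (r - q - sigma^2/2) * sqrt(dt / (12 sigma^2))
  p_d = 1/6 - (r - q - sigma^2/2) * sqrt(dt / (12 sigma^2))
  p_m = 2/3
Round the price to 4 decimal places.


Answer: Price = V(0,0) = 3.8388

Derivation:
dt = T/N = 0.500000; dx = sigma*sqrt(3*dt) = 0.404166
u = exp(dx) = 1.498052; d = 1/u = 0.667533
p_u = 0.173192, p_m = 0.666667, p_d = 0.160141
Discount per step: exp(-r*dt) = 0.968022
Stock lattice S(k, j) with j the centered position index:
  k=0: S(0,+0) = 54.6400
  k=1: S(1,-1) = 36.4740; S(1,+0) = 54.6400; S(1,+1) = 81.8536
  k=2: S(2,-2) = 24.3476; S(2,-1) = 36.4740; S(2,+0) = 54.6400; S(2,+1) = 81.8536; S(2,+2) = 122.6209
  k=3: S(3,-3) = 16.2529; S(3,-2) = 24.3476; S(3,-1) = 36.4740; S(3,+0) = 54.6400; S(3,+1) = 81.8536; S(3,+2) = 122.6209; S(3,+3) = 183.6926
Terminal payoffs V(N, j) = max(K - S_T, 0):
  V(3,-3) = 32.717142; V(3,-2) = 24.622368; V(3,-1) = 12.495973; V(3,+0) = 0.000000; V(3,+1) = 0.000000; V(3,+2) = 0.000000; V(3,+3) = 0.000000
Backward induction: V(k, j) = exp(-r*dt) * [p_u * V(k+1, j+1) + p_m * V(k+1, j) + p_d * V(k+1, j-1)]
  V(2,-2) = exp(-r*dt) * [p_u*12.495973 + p_m*24.622368 + p_d*32.717142] = 23.056816
  V(2,-1) = exp(-r*dt) * [p_u*0.000000 + p_m*12.495973 + p_d*24.622368] = 11.881214
  V(2,+0) = exp(-r*dt) * [p_u*0.000000 + p_m*0.000000 + p_d*12.495973] = 1.937125
  V(2,+1) = exp(-r*dt) * [p_u*0.000000 + p_m*0.000000 + p_d*0.000000] = 0.000000
  V(2,+2) = exp(-r*dt) * [p_u*0.000000 + p_m*0.000000 + p_d*0.000000] = 0.000000
  V(1,-1) = exp(-r*dt) * [p_u*1.937125 + p_m*11.881214 + p_d*23.056816] = 11.566555
  V(1,+0) = exp(-r*dt) * [p_u*0.000000 + p_m*1.937125 + p_d*11.881214] = 3.091946
  V(1,+1) = exp(-r*dt) * [p_u*0.000000 + p_m*0.000000 + p_d*1.937125] = 0.300293
  V(0,+0) = exp(-r*dt) * [p_u*0.300293 + p_m*3.091946 + p_d*11.566555] = 3.838774


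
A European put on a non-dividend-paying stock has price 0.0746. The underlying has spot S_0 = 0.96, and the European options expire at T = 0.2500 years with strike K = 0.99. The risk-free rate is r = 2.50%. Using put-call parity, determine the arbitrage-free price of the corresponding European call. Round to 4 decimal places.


Put-call parity: C - P = S_0 * exp(-qT) - K * exp(-rT).
S_0 * exp(-qT) = 0.9600 * 1.00000000 = 0.96000000
K * exp(-rT) = 0.9900 * 0.99376949 = 0.98383180
C = P + S*exp(-qT) - K*exp(-rT)
C = 0.0746 + 0.96000000 - 0.98383180 = 0.0508

Answer: Call price = 0.0508


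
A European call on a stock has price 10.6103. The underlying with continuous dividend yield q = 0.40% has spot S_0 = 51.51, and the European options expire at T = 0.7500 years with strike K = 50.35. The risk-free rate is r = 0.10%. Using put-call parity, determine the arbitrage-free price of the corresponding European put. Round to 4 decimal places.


Answer: Put price = 9.5669

Derivation:
Put-call parity: C - P = S_0 * exp(-qT) - K * exp(-rT).
S_0 * exp(-qT) = 51.5100 * 0.99700450 = 51.35570156
K * exp(-rT) = 50.3500 * 0.99925028 = 50.31225166
P = C - S*exp(-qT) + K*exp(-rT)
P = 10.6103 - 51.35570156 + 50.31225166 = 9.5669


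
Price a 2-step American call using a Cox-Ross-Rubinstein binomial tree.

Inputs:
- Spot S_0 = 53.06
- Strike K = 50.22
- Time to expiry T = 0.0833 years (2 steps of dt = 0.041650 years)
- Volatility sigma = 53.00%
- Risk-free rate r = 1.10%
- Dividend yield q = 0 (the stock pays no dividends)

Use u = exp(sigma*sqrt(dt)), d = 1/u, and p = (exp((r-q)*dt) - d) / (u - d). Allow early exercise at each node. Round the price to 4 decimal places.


dt = T/N = 0.041650
u = exp(sigma*sqrt(dt)) = 1.114231; d = 1/u = 0.897480
p = (exp((r-q)*dt) - d) / (u - d) = 0.475099
Discount per step: exp(-r*dt) = 0.999542
Stock lattice S(k, i) with i counting down-moves:
  k=0: S(0,0) = 53.0600
  k=1: S(1,0) = 59.1211; S(1,1) = 47.6203
  k=2: S(2,0) = 65.8745; S(2,1) = 53.0600; S(2,2) = 42.7383
Terminal payoffs V(N, i) = max(S_T - K, 0):
  V(2,0) = 15.654516; V(2,1) = 2.840000; V(2,2) = 0.000000
Backward induction: V(k, i) = exp(-r*dt) * [p * V(k+1, i) + (1-p) * V(k+1, i+1)]; then take max(V_cont, immediate exercise) for American.
  V(1,0) = exp(-r*dt) * [p*15.654516 + (1-p)*2.840000] = 8.924081; exercise = 8.901078; V(1,0) = max -> 8.924081
  V(1,1) = exp(-r*dt) * [p*2.840000 + (1-p)*0.000000] = 1.348665; exercise = 0.000000; V(1,1) = max -> 1.348665
  V(0,0) = exp(-r*dt) * [p*8.924081 + (1-p)*1.348665] = 4.945475; exercise = 2.840000; V(0,0) = max -> 4.945475

Answer: Price = V(0,0) = 4.9455


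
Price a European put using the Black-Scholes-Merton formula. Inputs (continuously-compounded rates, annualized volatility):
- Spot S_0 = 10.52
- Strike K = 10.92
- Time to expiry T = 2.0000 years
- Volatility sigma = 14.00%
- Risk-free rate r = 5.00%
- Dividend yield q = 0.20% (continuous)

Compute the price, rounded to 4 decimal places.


d1 = (ln(S/K) + (r - q + 0.5*sigma^2) * T) / (sigma * sqrt(T)) = 0.39538500
d2 = d1 - sigma * sqrt(T) = 0.19739511
exp(-rT) = 0.90483742; exp(-qT) = 0.99600799
P = K * exp(-rT) * N(-d2) - S_0 * exp(-qT) * N(-d1)
N(-d1) = 0.34627939; N(-d2) = 0.42175918
P = 10.9200 * 0.90483742 * 0.42175918 - 10.5200 * 0.99600799 * 0.34627939 = 0.5390

Answer: Price = 0.5390


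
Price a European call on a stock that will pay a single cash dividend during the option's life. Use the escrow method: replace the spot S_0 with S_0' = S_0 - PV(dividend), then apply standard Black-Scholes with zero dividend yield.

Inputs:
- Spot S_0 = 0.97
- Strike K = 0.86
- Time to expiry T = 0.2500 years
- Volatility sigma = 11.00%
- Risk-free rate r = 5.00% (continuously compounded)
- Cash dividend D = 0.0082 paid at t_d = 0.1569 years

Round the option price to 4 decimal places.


PV(D) = D * exp(-r * t_d) = 0.0082 * 0.99218569 = 0.00813592
S_0' = S_0 - PV(D) = 0.9700 - 0.00813592 = 0.96186408
d1 = (ln(S_0'/K) + (r + sigma^2/2)*T) / (sigma*sqrt(T)) = 2.29005927
d2 = d1 - sigma*sqrt(T) = 2.23505927
exp(-rT) = 0.98757780
N(d1) = 0.98899106; N(d2) = 0.98729327
C = S_0' * N(d1) - K * exp(-rT) * N(d2) = 0.96186408 * 0.98899106 - 0.8600 * 0.98757780 * 0.98729327 = 0.1128

Answer: Price = 0.1128


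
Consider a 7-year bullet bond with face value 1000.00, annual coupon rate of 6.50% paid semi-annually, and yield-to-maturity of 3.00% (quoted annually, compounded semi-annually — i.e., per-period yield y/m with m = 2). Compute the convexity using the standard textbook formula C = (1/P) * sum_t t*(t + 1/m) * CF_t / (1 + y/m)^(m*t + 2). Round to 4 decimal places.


Coupon per period c = face * coupon_rate / m = 32.500000
Periods per year m = 2; per-period yield y/m = 0.015000
Number of cashflows N = 14
Cashflows (t years, CF_t, discount factor 1/(1+y/m)^(m*t), PV):
  t = 0.5000: CF_t = 32.500000, DF = 0.985222, PV = 32.019704
  t = 1.0000: CF_t = 32.500000, DF = 0.970662, PV = 31.546507
  t = 1.5000: CF_t = 32.500000, DF = 0.956317, PV = 31.080302
  t = 2.0000: CF_t = 32.500000, DF = 0.942184, PV = 30.620987
  t = 2.5000: CF_t = 32.500000, DF = 0.928260, PV = 30.168461
  t = 3.0000: CF_t = 32.500000, DF = 0.914542, PV = 29.722621
  t = 3.5000: CF_t = 32.500000, DF = 0.901027, PV = 29.283371
  t = 4.0000: CF_t = 32.500000, DF = 0.887711, PV = 28.850612
  t = 4.5000: CF_t = 32.500000, DF = 0.874592, PV = 28.424248
  t = 5.0000: CF_t = 32.500000, DF = 0.861667, PV = 28.004185
  t = 5.5000: CF_t = 32.500000, DF = 0.848933, PV = 27.590330
  t = 6.0000: CF_t = 32.500000, DF = 0.836387, PV = 27.182591
  t = 6.5000: CF_t = 32.500000, DF = 0.824027, PV = 26.780878
  t = 7.0000: CF_t = 1032.500000, DF = 0.811849, PV = 838.234379
Price P = sum_t PV_t = 1219.509176
Convexity numerator sum_t t*(t + 1/m) * CF_t / (1+y/m)^(m*t + 2):
  t = 0.5000: term = 15.540151
  t = 1.0000: term = 45.931481
  t = 1.5000: term = 90.505382
  t = 2.0000: term = 148.613106
  t = 2.5000: term = 219.625280
  t = 3.0000: term = 302.931421
  t = 3.5000: term = 397.939469
  t = 4.0000: term = 504.075331
  t = 4.5000: term = 620.782427
  t = 5.0000: term = 747.521258
  t = 5.5000: term = 883.768975
  t = 6.0000: term = 1029.018959
  t = 6.5000: term = 1182.780413
  t = 7.0000: term = 42716.207525
Convexity = (1/P) * sum = 48905.241179 / 1219.509176 = 40.102397

Answer: Convexity = 40.1024


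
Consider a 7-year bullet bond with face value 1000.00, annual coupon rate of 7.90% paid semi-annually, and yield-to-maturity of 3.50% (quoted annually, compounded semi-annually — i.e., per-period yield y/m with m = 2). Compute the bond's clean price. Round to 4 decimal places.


Coupon per period c = face * coupon_rate / m = 39.500000
Periods per year m = 2; per-period yield y/m = 0.017500
Number of cashflows N = 14
Cashflows (t years, CF_t, discount factor 1/(1+y/m)^(m*t), PV):
  t = 0.5000: CF_t = 39.500000, DF = 0.982801, PV = 38.820639
  t = 1.0000: CF_t = 39.500000, DF = 0.965898, PV = 38.152962
  t = 1.5000: CF_t = 39.500000, DF = 0.949285, PV = 37.496769
  t = 2.0000: CF_t = 39.500000, DF = 0.932959, PV = 36.851861
  t = 2.5000: CF_t = 39.500000, DF = 0.916913, PV = 36.218045
  t = 3.0000: CF_t = 39.500000, DF = 0.901143, PV = 35.595130
  t = 3.5000: CF_t = 39.500000, DF = 0.885644, PV = 34.982929
  t = 4.0000: CF_t = 39.500000, DF = 0.870412, PV = 34.381257
  t = 4.5000: CF_t = 39.500000, DF = 0.855441, PV = 33.789933
  t = 5.0000: CF_t = 39.500000, DF = 0.840729, PV = 33.208780
  t = 5.5000: CF_t = 39.500000, DF = 0.826269, PV = 32.637621
  t = 6.0000: CF_t = 39.500000, DF = 0.812058, PV = 32.076286
  t = 6.5000: CF_t = 39.500000, DF = 0.798091, PV = 31.524606
  t = 7.0000: CF_t = 1039.500000, DF = 0.784365, PV = 815.347311
Price P = sum_t PV_t = 1271.084129

Answer: Price = 1271.0841


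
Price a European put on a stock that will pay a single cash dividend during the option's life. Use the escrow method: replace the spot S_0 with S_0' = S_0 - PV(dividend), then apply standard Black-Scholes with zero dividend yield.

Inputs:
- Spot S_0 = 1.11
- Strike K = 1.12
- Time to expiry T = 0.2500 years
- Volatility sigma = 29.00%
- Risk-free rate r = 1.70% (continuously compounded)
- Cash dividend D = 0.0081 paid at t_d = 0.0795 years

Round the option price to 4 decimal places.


PV(D) = D * exp(-r * t_d) = 0.0081 * 0.99864941 = 0.00808906
S_0' = S_0 - PV(D) = 1.1100 - 0.00808906 = 1.10191094
d1 = (ln(S_0'/K) + (r + sigma^2/2)*T) / (sigma*sqrt(T)) = -0.01048479
d2 = d1 - sigma*sqrt(T) = -0.15548479
exp(-rT) = 0.99575902
N(-d1) = 0.50418275; N(-d2) = 0.56178043
P = K * exp(-rT) * N(-d2) - S_0' * N(-d1) = 1.1200 * 0.99575902 * 0.56178043 - 1.10191094 * 0.50418275 = 0.0710

Answer: Price = 0.0710


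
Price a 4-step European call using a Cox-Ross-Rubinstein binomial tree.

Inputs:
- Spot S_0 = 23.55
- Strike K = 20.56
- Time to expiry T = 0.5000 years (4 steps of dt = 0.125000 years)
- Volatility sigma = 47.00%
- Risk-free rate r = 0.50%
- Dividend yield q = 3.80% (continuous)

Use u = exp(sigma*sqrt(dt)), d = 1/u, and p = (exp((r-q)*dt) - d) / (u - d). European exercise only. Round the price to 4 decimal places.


Answer: Price = V(0,0) = 4.4997

Derivation:
dt = T/N = 0.125000
u = exp(sigma*sqrt(dt)) = 1.180774; d = 1/u = 0.846902
p = (exp((r-q)*dt) - d) / (u - d) = 0.446223
Discount per step: exp(-r*dt) = 0.999375
Stock lattice S(k, i) with i counting down-moves:
  k=0: S(0,0) = 23.5500
  k=1: S(1,0) = 27.8072; S(1,1) = 19.9445
  k=2: S(2,0) = 32.8340; S(2,1) = 23.5500; S(2,2) = 16.8911
  k=3: S(3,0) = 38.7696; S(3,1) = 27.8072; S(3,2) = 19.9445; S(3,3) = 14.3051
  k=4: S(4,0) = 45.7781; S(4,1) = 32.8340; S(4,2) = 23.5500; S(4,3) = 16.8911; S(4,4) = 12.1150
Terminal payoffs V(N, i) = max(S_T - K, 0):
  V(4,0) = 25.218118; V(4,1) = 12.274047; V(4,2) = 2.990000; V(4,3) = 0.000000; V(4,4) = 0.000000
Backward induction: V(k, i) = exp(-r*dt) * [p * V(k+1, i) + (1-p) * V(k+1, i+1)].
  V(3,0) = exp(-r*dt) * [p*25.218118 + (1-p)*12.274047] = 18.038714
  V(3,1) = exp(-r*dt) * [p*12.274047 + (1-p)*2.990000] = 7.128301
  V(3,2) = exp(-r*dt) * [p*2.990000 + (1-p)*0.000000] = 1.333374
  V(3,3) = exp(-r*dt) * [p*0.000000 + (1-p)*0.000000] = 0.000000
  V(2,0) = exp(-r*dt) * [p*18.038714 + (1-p)*7.128301] = 11.989285
  V(2,1) = exp(-r*dt) * [p*7.128301 + (1-p)*1.333374] = 3.916756
  V(2,2) = exp(-r*dt) * [p*1.333374 + (1-p)*0.000000] = 0.594611
  V(1,0) = exp(-r*dt) * [p*11.989285 + (1-p)*3.916756] = 7.514208
  V(1,1) = exp(-r*dt) * [p*3.916756 + (1-p)*0.594611] = 2.075731
  V(0,0) = exp(-r*dt) * [p*7.514208 + (1-p)*2.075731] = 4.499693


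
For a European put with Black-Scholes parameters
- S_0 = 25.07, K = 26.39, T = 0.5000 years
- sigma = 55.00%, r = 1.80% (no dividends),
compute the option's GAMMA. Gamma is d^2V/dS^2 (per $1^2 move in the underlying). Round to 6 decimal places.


d1 = 0.0856544457; d2 = -0.3032542840
phi(d1) = 0.3974815046; exp(-qT) = 1.0000000000; exp(-rT) = 0.9910403788
Gamma = exp(-qT) * phi(d1) / (S * sigma * sqrt(T)) = 1.0000000000 * 0.3974815046 / (25.0700 * 0.5500 * 0.7071067812) = 0.040768

Answer: Gamma = 0.040768


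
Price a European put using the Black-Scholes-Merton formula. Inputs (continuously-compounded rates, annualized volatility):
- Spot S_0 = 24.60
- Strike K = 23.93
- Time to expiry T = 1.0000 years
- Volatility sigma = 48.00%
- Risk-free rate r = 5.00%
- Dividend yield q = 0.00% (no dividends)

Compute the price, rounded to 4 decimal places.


Answer: Price = 3.6306

Derivation:
d1 = (ln(S/K) + (r - q + 0.5*sigma^2) * T) / (sigma * sqrt(T)) = 0.40169488
d2 = d1 - sigma * sqrt(T) = -0.07830512
exp(-rT) = 0.95122942; exp(-qT) = 1.00000000
P = K * exp(-rT) * N(-d2) - S_0 * exp(-qT) * N(-d1)
N(-d1) = 0.34395430; N(-d2) = 0.53120733
P = 23.9300 * 0.95122942 * 0.53120733 - 24.6000 * 1.00000000 * 0.34395430 = 3.6306


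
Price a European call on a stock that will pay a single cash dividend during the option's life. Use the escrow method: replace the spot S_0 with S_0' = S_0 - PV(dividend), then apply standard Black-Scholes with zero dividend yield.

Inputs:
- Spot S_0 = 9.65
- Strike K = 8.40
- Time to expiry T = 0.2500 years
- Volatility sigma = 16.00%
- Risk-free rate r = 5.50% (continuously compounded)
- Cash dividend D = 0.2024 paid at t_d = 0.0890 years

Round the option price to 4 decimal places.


Answer: Price = 1.1782

Derivation:
PV(D) = D * exp(-r * t_d) = 0.2024 * 0.99511696 = 0.20141167
S_0' = S_0 - PV(D) = 9.6500 - 0.20141167 = 9.44858833
d1 = (ln(S_0'/K) + (r + sigma^2/2)*T) / (sigma*sqrt(T)) = 1.68229551
d2 = d1 - sigma*sqrt(T) = 1.60229551
exp(-rT) = 0.98634410
N(d1) = 0.95374422; N(d2) = 0.94545486
C = S_0' * N(d1) - K * exp(-rT) * N(d2) = 9.44858833 * 0.95374422 - 8.4000 * 0.98634410 * 0.94545486 = 1.1782


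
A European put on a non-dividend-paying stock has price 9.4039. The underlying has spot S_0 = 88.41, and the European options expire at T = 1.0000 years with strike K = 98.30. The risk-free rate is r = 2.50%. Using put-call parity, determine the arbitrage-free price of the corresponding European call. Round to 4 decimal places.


Put-call parity: C - P = S_0 * exp(-qT) - K * exp(-rT).
S_0 * exp(-qT) = 88.4100 * 1.00000000 = 88.41000000
K * exp(-rT) = 98.3000 * 0.97530991 = 95.87296435
C = P + S*exp(-qT) - K*exp(-rT)
C = 9.4039 + 88.41000000 - 95.87296435 = 1.9409

Answer: Call price = 1.9409


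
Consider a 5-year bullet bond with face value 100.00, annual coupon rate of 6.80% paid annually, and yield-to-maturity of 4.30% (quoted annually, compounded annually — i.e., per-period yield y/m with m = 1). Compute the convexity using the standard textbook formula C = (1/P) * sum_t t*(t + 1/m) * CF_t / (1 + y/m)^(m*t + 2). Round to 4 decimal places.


Coupon per period c = face * coupon_rate / m = 6.800000
Periods per year m = 1; per-period yield y/m = 0.043000
Number of cashflows N = 5
Cashflows (t years, CF_t, discount factor 1/(1+y/m)^(m*t), PV):
  t = 1.0000: CF_t = 6.800000, DF = 0.958773, PV = 6.519655
  t = 2.0000: CF_t = 6.800000, DF = 0.919245, PV = 6.250868
  t = 3.0000: CF_t = 6.800000, DF = 0.881347, PV = 5.993162
  t = 4.0000: CF_t = 6.800000, DF = 0.845012, PV = 5.746080
  t = 5.0000: CF_t = 106.800000, DF = 0.810174, PV = 86.526614
Price P = sum_t PV_t = 111.036378
Convexity numerator sum_t t*(t + 1/m) * CF_t / (1+y/m)^(m*t + 2):
  t = 1.0000: term = 11.986323
  t = 2.0000: term = 34.476481
  t = 3.0000: term = 66.110222
  t = 4.0000: term = 105.641135
  t = 5.0000: term = 2386.175314
Convexity = (1/P) * sum = 2604.389475 / 111.036378 = 23.455281

Answer: Convexity = 23.4553


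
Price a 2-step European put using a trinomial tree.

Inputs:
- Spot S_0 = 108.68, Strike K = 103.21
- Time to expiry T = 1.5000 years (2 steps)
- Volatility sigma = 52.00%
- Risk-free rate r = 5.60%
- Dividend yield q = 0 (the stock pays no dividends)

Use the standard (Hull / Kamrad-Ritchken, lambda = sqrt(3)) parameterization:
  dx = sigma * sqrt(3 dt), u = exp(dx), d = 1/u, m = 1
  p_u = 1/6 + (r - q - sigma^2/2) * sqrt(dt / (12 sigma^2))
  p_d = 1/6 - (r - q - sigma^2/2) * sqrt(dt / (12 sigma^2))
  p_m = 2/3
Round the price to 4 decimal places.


Answer: Price = V(0,0) = 16.4986

Derivation:
dt = T/N = 0.750000; dx = sigma*sqrt(3*dt) = 0.780000
u = exp(dx) = 2.181472; d = 1/u = 0.458406
p_u = 0.128590, p_m = 0.666667, p_d = 0.204744
Discount per step: exp(-r*dt) = 0.958870
Stock lattice S(k, j) with j the centered position index:
  k=0: S(0,+0) = 108.6800
  k=1: S(1,-1) = 49.8196; S(1,+0) = 108.6800; S(1,+1) = 237.0824
  k=2: S(2,-2) = 22.8376; S(2,-1) = 49.8196; S(2,+0) = 108.6800; S(2,+1) = 237.0824; S(2,+2) = 517.1887
Terminal payoffs V(N, j) = max(K - S_T, 0):
  V(2,-2) = 80.372412; V(2,-1) = 53.390435; V(2,+0) = 0.000000; V(2,+1) = 0.000000; V(2,+2) = 0.000000
Backward induction: V(k, j) = exp(-r*dt) * [p_u * V(k+1, j+1) + p_m * V(k+1, j) + p_d * V(k+1, j-1)]
  V(1,-1) = exp(-r*dt) * [p_u*0.000000 + p_m*53.390435 + p_d*80.372412] = 49.908558
  V(1,+0) = exp(-r*dt) * [p_u*0.000000 + p_m*0.000000 + p_d*53.390435] = 10.481740
  V(1,+1) = exp(-r*dt) * [p_u*0.000000 + p_m*0.000000 + p_d*0.000000] = 0.000000
  V(0,+0) = exp(-r*dt) * [p_u*0.000000 + p_m*10.481740 + p_d*49.908558] = 16.498586


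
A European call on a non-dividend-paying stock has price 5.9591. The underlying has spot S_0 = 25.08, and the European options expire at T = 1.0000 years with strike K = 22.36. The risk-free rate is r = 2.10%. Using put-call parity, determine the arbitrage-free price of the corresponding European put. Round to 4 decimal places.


Answer: Put price = 2.7744

Derivation:
Put-call parity: C - P = S_0 * exp(-qT) - K * exp(-rT).
S_0 * exp(-qT) = 25.0800 * 1.00000000 = 25.08000000
K * exp(-rT) = 22.3600 * 0.97921896 = 21.89533605
P = C - S*exp(-qT) + K*exp(-rT)
P = 5.9591 - 25.08000000 + 21.89533605 = 2.7744


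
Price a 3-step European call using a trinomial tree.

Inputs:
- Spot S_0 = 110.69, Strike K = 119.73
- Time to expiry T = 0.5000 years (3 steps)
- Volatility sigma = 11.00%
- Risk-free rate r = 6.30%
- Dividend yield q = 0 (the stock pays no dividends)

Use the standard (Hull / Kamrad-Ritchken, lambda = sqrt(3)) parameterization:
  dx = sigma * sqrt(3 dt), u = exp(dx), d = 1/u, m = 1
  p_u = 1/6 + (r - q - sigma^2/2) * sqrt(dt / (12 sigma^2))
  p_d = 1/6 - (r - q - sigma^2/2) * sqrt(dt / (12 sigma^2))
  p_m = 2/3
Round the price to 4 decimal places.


Answer: Price = V(0,0) = 1.1928

Derivation:
dt = T/N = 0.166667; dx = sigma*sqrt(3*dt) = 0.077782
u = exp(dx) = 1.080887; d = 1/u = 0.925166
p_u = 0.227681, p_m = 0.666667, p_d = 0.105652
Discount per step: exp(-r*dt) = 0.989555
Stock lattice S(k, j) with j the centered position index:
  k=0: S(0,+0) = 110.6900
  k=1: S(1,-1) = 102.4067; S(1,+0) = 110.6900; S(1,+1) = 119.6434
  k=2: S(2,-2) = 94.7432; S(2,-1) = 102.4067; S(2,+0) = 110.6900; S(2,+1) = 119.6434; S(2,+2) = 129.3209
  k=3: S(3,-3) = 87.6532; S(3,-2) = 94.7432; S(3,-1) = 102.4067; S(3,+0) = 110.6900; S(3,+1) = 119.6434; S(3,+2) = 129.3209; S(3,+3) = 139.7813
Terminal payoffs V(N, j) = max(S_T - K, 0):
  V(3,-3) = 0.000000; V(3,-2) = 0.000000; V(3,-1) = 0.000000; V(3,+0) = 0.000000; V(3,+1) = 0.000000; V(3,+2) = 9.590910; V(3,+3) = 20.051255
Backward induction: V(k, j) = exp(-r*dt) * [p_u * V(k+1, j+1) + p_m * V(k+1, j) + p_d * V(k+1, j-1)]
  V(2,-2) = exp(-r*dt) * [p_u*0.000000 + p_m*0.000000 + p_d*0.000000] = 0.000000
  V(2,-1) = exp(-r*dt) * [p_u*0.000000 + p_m*0.000000 + p_d*0.000000] = 0.000000
  V(2,+0) = exp(-r*dt) * [p_u*0.000000 + p_m*0.000000 + p_d*0.000000] = 0.000000
  V(2,+1) = exp(-r*dt) * [p_u*9.590910 + p_m*0.000000 + p_d*0.000000] = 2.160863
  V(2,+2) = exp(-r*dt) * [p_u*20.051255 + p_m*9.590910 + p_d*0.000000] = 10.844768
  V(1,-1) = exp(-r*dt) * [p_u*0.000000 + p_m*0.000000 + p_d*0.000000] = 0.000000
  V(1,+0) = exp(-r*dt) * [p_u*2.160863 + p_m*0.000000 + p_d*0.000000] = 0.486850
  V(1,+1) = exp(-r*dt) * [p_u*10.844768 + p_m*2.160863 + p_d*0.000000] = 3.868890
  V(0,+0) = exp(-r*dt) * [p_u*3.868890 + p_m*0.486850 + p_d*0.000000] = 1.192850


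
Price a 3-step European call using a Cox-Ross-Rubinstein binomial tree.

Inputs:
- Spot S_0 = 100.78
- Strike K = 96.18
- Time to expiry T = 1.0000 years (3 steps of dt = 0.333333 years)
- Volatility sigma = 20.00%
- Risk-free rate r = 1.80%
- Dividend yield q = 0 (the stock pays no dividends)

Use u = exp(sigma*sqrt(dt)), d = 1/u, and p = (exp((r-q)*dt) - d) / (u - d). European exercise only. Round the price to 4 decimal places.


dt = T/N = 0.333333
u = exp(sigma*sqrt(dt)) = 1.122401; d = 1/u = 0.890947
p = (exp((r-q)*dt) - d) / (u - d) = 0.497166
Discount per step: exp(-r*dt) = 0.994018
Stock lattice S(k, i) with i counting down-moves:
  k=0: S(0,0) = 100.7800
  k=1: S(1,0) = 113.1156; S(1,1) = 89.7897
  k=2: S(2,0) = 126.9610; S(2,1) = 100.7800; S(2,2) = 79.9979
  k=3: S(3,0) = 142.5012; S(3,1) = 113.1156; S(3,2) = 89.7897; S(3,3) = 71.2739
Terminal payoffs V(N, i) = max(S_T - K, 0):
  V(3,0) = 46.321152; V(3,1) = 16.935563; V(3,2) = 0.000000; V(3,3) = 0.000000
Backward induction: V(k, i) = exp(-r*dt) * [p * V(k+1, i) + (1-p) * V(k+1, i+1)].
  V(2,0) = exp(-r*dt) * [p*46.321152 + (1-p)*16.935563] = 31.356362
  V(2,1) = exp(-r*dt) * [p*16.935563 + (1-p)*0.000000] = 8.369411
  V(2,2) = exp(-r*dt) * [p*0.000000 + (1-p)*0.000000] = 0.000000
  V(1,0) = exp(-r*dt) * [p*31.356362 + (1-p)*8.369411] = 19.679301
  V(1,1) = exp(-r*dt) * [p*8.369411 + (1-p)*0.000000] = 4.136092
  V(0,0) = exp(-r*dt) * [p*19.679301 + (1-p)*4.136092] = 11.792671

Answer: Price = V(0,0) = 11.7927


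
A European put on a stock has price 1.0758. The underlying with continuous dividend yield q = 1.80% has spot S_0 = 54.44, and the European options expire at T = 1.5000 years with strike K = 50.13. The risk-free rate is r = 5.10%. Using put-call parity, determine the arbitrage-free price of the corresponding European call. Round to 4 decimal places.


Put-call parity: C - P = S_0 * exp(-qT) - K * exp(-rT).
S_0 * exp(-qT) = 54.4400 * 0.97336124 = 52.98978599
K * exp(-rT) = 50.1300 * 0.92635291 = 46.43807159
C = P + S*exp(-qT) - K*exp(-rT)
C = 1.0758 + 52.98978599 - 46.43807159 = 7.6275

Answer: Call price = 7.6275


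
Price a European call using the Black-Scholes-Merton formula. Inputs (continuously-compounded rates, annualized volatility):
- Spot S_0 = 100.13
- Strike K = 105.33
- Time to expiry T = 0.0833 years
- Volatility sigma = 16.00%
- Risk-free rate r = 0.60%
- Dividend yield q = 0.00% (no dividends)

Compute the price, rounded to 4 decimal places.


Answer: Price = 0.3347

Derivation:
d1 = (ln(S/K) + (r - q + 0.5*sigma^2) * T) / (sigma * sqrt(T)) = -1.06245539
d2 = d1 - sigma * sqrt(T) = -1.10863418
exp(-rT) = 0.99950032; exp(-qT) = 1.00000000
C = S_0 * exp(-qT) * N(d1) - K * exp(-rT) * N(d2)
N(d1) = 0.14401450; N(d2) = 0.13379401
C = 100.1300 * 1.00000000 * 0.14401450 - 105.3300 * 0.99950032 * 0.13379401 = 0.3347


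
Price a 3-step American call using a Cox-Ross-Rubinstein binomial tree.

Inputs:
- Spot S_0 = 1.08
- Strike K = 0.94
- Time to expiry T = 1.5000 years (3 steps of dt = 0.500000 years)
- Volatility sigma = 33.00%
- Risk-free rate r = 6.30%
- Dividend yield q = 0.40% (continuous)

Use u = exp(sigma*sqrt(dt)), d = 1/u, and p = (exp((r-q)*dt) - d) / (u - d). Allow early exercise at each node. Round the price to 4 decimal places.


Answer: Price = V(0,0) = 0.2913

Derivation:
dt = T/N = 0.500000
u = exp(sigma*sqrt(dt)) = 1.262817; d = 1/u = 0.791880
p = (exp((r-q)*dt) - d) / (u - d) = 0.505501
Discount per step: exp(-r*dt) = 0.968991
Stock lattice S(k, i) with i counting down-moves:
  k=0: S(0,0) = 1.0800
  k=1: S(1,0) = 1.3638; S(1,1) = 0.8552
  k=2: S(2,0) = 1.7223; S(2,1) = 1.0800; S(2,2) = 0.6772
  k=3: S(3,0) = 2.1749; S(3,1) = 1.3638; S(3,2) = 0.8552; S(3,3) = 0.5363
Terminal payoffs V(N, i) = max(S_T - K, 0):
  V(3,0) = 1.234931; V(3,1) = 0.423843; V(3,2) = 0.000000; V(3,3) = 0.000000
Backward induction: V(k, i) = exp(-r*dt) * [p * V(k+1, i) + (1-p) * V(k+1, i+1)]; then take max(V_cont, immediate exercise) for American.
  V(2,0) = exp(-r*dt) * [p*1.234931 + (1-p)*0.423843] = 0.807992; exercise = 0.782284; V(2,0) = max -> 0.807992
  V(2,1) = exp(-r*dt) * [p*0.423843 + (1-p)*0.000000] = 0.207609; exercise = 0.140000; V(2,1) = max -> 0.207609
  V(2,2) = exp(-r*dt) * [p*0.000000 + (1-p)*0.000000] = 0.000000; exercise = 0.000000; V(2,2) = max -> 0.000000
  V(1,0) = exp(-r*dt) * [p*0.807992 + (1-p)*0.207609] = 0.495254; exercise = 0.423843; V(1,0) = max -> 0.495254
  V(1,1) = exp(-r*dt) * [p*0.207609 + (1-p)*0.000000] = 0.101692; exercise = 0.000000; V(1,1) = max -> 0.101692
  V(0,0) = exp(-r*dt) * [p*0.495254 + (1-p)*0.101692] = 0.291316; exercise = 0.140000; V(0,0) = max -> 0.291316


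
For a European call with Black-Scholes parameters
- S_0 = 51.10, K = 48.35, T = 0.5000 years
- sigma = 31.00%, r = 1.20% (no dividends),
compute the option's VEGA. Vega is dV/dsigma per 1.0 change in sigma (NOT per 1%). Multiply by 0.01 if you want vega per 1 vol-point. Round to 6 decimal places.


Answer: Vega = 13.362894

Derivation:
d1 = 0.3893342497; d2 = 0.1701311475
phi(d1) = 0.3698236117; exp(-qT) = 1.0000000000; exp(-rT) = 0.9940179641
Vega = S * exp(-qT) * phi(d1) * sqrt(T) = 51.1000 * 1.0000000000 * 0.3698236117 * 0.7071067812 = 13.362894


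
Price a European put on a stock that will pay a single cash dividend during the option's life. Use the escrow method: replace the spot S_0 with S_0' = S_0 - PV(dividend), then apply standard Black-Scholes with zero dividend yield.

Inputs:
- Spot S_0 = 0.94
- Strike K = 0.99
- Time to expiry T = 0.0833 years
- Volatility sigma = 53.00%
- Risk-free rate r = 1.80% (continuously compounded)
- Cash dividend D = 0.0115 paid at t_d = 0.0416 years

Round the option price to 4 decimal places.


PV(D) = D * exp(-r * t_d) = 0.0115 * 0.99925148 = 0.01149139
S_0' = S_0 - PV(D) = 0.9400 - 0.01149139 = 0.92850861
d1 = (ln(S_0'/K) + (r + sigma^2/2)*T) / (sigma*sqrt(T)) = -0.33292366
d2 = d1 - sigma*sqrt(T) = -0.48589088
exp(-rT) = 0.99850172
N(-d1) = 0.63040405; N(-d2) = 0.68647773
P = K * exp(-rT) * N(-d2) - S_0' * N(-d1) = 0.9900 * 0.99850172 * 0.68647773 - 0.92850861 * 0.63040405 = 0.0933

Answer: Price = 0.0933


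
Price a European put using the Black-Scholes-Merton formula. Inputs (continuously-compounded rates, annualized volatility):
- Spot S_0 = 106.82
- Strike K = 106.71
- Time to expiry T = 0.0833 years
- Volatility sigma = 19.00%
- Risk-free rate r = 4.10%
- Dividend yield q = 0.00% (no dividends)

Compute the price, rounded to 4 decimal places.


Answer: Price = 2.1022

Derivation:
d1 = (ln(S/K) + (r - q + 0.5*sigma^2) * T) / (sigma * sqrt(T)) = 0.10848756
d2 = d1 - sigma * sqrt(T) = 0.05365025
exp(-rT) = 0.99659053; exp(-qT) = 1.00000000
P = K * exp(-rT) * N(-d2) - S_0 * exp(-qT) * N(-d1)
N(-d1) = 0.45680447; N(-d2) = 0.47860691
P = 106.7100 * 0.99659053 * 0.47860691 - 106.8200 * 1.00000000 * 0.45680447 = 2.1022
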